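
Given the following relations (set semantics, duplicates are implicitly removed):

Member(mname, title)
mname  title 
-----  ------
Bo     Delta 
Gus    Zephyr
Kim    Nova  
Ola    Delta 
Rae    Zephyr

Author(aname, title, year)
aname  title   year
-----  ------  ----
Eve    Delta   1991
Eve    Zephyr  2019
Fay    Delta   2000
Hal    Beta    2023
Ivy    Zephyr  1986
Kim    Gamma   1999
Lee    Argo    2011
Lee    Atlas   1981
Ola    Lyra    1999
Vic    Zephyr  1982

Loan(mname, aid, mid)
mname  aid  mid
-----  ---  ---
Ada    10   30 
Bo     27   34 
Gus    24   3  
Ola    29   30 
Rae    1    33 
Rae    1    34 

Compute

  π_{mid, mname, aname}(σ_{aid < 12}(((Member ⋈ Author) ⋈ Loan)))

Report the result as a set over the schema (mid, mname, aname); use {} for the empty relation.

Member ⋈ Author (natural join on title): {(Bo, Delta, Eve, 1991), (Bo, Delta, Fay, 2000), (Gus, Zephyr, Eve, 2019), (Gus, Zephyr, Ivy, 1986), (Gus, Zephyr, Vic, 1982), (Ola, Delta, Eve, 1991), (Ola, Delta, Fay, 2000), (Rae, Zephyr, Eve, 2019), (Rae, Zephyr, Ivy, 1986), (Rae, Zephyr, Vic, 1982)}
(Member ⋈ Author) ⋈ Loan (natural join on mname): {(Bo, Delta, Eve, 1991, 27, 34), (Bo, Delta, Fay, 2000, 27, 34), (Gus, Zephyr, Eve, 2019, 24, 3), (Gus, Zephyr, Ivy, 1986, 24, 3), (Gus, Zephyr, Vic, 1982, 24, 3), (Ola, Delta, Eve, 1991, 29, 30), (Ola, Delta, Fay, 2000, 29, 30), (Rae, Zephyr, Eve, 2019, 1, 33), (Rae, Zephyr, Eve, 2019, 1, 34), (Rae, Zephyr, Ivy, 1986, 1, 33), (Rae, Zephyr, Ivy, 1986, 1, 34), (Rae, Zephyr, Vic, 1982, 1, 33), (Rae, Zephyr, Vic, 1982, 1, 34)}
σ[aid < 12]: keep tuples satisfying aid < 12 → {(Rae, Zephyr, Eve, 2019, 1, 33), (Rae, Zephyr, Eve, 2019, 1, 34), (Rae, Zephyr, Ivy, 1986, 1, 33), (Rae, Zephyr, Ivy, 1986, 1, 34), (Rae, Zephyr, Vic, 1982, 1, 33), (Rae, Zephyr, Vic, 1982, 1, 34)}
π_{mid, mname, aname} gives {(33, Rae, Eve), (33, Rae, Ivy), (33, Rae, Vic), (34, Rae, Eve), (34, Rae, Ivy), (34, Rae, Vic)}.

{(33, Rae, Eve), (33, Rae, Ivy), (33, Rae, Vic), (34, Rae, Eve), (34, Rae, Ivy), (34, Rae, Vic)}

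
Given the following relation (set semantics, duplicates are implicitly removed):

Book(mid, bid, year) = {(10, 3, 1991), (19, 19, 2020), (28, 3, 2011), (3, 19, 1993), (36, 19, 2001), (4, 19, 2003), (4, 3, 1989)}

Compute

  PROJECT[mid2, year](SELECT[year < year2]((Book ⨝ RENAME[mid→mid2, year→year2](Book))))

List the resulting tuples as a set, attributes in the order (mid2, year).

ρ[mid→mid2, year→year2]: schema becomes (mid2, bid, year2); tuples unchanged.
Book ⋈ RENAME[mid→mid2, year→year2](Book) (natural join on bid): {(10, 3, 1991, 10, 1991), (10, 3, 1991, 28, 2011), (10, 3, 1991, 4, 1989), (19, 19, 2020, 19, 2020), (19, 19, 2020, 3, 1993), (19, 19, 2020, 36, 2001), (19, 19, 2020, 4, 2003), (28, 3, 2011, 10, 1991), (28, 3, 2011, 28, 2011), (28, 3, 2011, 4, 1989), (3, 19, 1993, 19, 2020), (3, 19, 1993, 3, 1993), (3, 19, 1993, 36, 2001), (3, 19, 1993, 4, 2003), (36, 19, 2001, 19, 2020), (36, 19, 2001, 3, 1993), (36, 19, 2001, 36, 2001), (36, 19, 2001, 4, 2003), (4, 19, 2003, 19, 2020), (4, 19, 2003, 3, 1993), (4, 19, 2003, 36, 2001), (4, 19, 2003, 4, 2003), (4, 3, 1989, 10, 1991), (4, 3, 1989, 28, 2011), (4, 3, 1989, 4, 1989)}
Filtering on year < year2 leaves {(10, 3, 1991, 28, 2011), (3, 19, 1993, 19, 2020), (3, 19, 1993, 36, 2001), (3, 19, 1993, 4, 2003), (36, 19, 2001, 19, 2020), (36, 19, 2001, 4, 2003), (4, 19, 2003, 19, 2020), (4, 3, 1989, 10, 1991), (4, 3, 1989, 28, 2011)}.
π_{mid2, year} gives {(10, 1989), (19, 1993), (19, 2001), (19, 2003), (28, 1989), (28, 1991), (36, 1993), (4, 1993), (4, 2001)}.

{(10, 1989), (19, 1993), (19, 2001), (19, 2003), (28, 1989), (28, 1991), (36, 1993), (4, 1993), (4, 2001)}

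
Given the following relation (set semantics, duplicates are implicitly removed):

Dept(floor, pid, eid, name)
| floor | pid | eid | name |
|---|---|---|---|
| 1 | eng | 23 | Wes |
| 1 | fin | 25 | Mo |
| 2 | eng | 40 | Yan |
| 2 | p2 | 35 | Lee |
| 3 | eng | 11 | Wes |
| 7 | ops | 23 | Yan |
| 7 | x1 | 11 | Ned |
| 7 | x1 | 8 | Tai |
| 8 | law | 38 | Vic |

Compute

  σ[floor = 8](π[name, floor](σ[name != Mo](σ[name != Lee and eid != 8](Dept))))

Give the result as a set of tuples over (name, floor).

{(Vic, 8)}

Selection name != Lee and eid != 8: {(1, eng, 23, Wes), (1, fin, 25, Mo), (2, eng, 40, Yan), (3, eng, 11, Wes), (7, ops, 23, Yan), (7, x1, 11, Ned), (8, law, 38, Vic)}
Selection name != Mo: {(1, eng, 23, Wes), (2, eng, 40, Yan), (3, eng, 11, Wes), (7, ops, 23, Yan), (7, x1, 11, Ned), (8, law, 38, Vic)}
π[name, floor]: project onto (name, floor) → {(Ned, 7), (Vic, 8), (Wes, 1), (Wes, 3), (Yan, 2), (Yan, 7)}
Selection floor = 8: {(Vic, 8)}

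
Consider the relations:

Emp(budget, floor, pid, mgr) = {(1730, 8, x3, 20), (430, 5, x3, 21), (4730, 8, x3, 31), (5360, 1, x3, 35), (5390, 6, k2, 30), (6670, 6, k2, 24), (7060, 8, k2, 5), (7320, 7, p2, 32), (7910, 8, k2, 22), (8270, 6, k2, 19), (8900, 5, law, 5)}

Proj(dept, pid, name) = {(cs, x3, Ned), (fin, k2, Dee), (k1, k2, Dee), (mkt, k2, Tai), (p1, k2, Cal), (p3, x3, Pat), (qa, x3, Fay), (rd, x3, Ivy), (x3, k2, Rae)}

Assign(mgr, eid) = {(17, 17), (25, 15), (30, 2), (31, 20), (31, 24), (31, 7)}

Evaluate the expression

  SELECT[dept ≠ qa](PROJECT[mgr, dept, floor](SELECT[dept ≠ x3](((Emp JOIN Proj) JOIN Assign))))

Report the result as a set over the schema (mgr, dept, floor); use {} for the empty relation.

{(30, fin, 6), (30, k1, 6), (30, mkt, 6), (30, p1, 6), (31, cs, 8), (31, p3, 8), (31, rd, 8)}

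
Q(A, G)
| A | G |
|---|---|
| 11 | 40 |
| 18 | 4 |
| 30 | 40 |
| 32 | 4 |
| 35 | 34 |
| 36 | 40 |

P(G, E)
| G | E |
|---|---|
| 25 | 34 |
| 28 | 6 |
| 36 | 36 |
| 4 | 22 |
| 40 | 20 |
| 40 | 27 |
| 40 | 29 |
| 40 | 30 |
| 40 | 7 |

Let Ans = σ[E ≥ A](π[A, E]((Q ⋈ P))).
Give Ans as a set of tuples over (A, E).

{(11, 20), (11, 27), (11, 29), (11, 30), (18, 22), (30, 30)}

Q ⋈ P (natural join on G): {(11, 40, 20), (11, 40, 27), (11, 40, 29), (11, 40, 30), (11, 40, 7), (18, 4, 22), (30, 40, 20), (30, 40, 27), (30, 40, 29), (30, 40, 30), (30, 40, 7), (32, 4, 22), (36, 40, 20), (36, 40, 27), (36, 40, 29), (36, 40, 30), (36, 40, 7)}
Keep only column(s) A, E: {(11, 20), (11, 27), (11, 29), (11, 30), (11, 7), (18, 22), (30, 20), (30, 27), (30, 29), (30, 30), (30, 7), (32, 22), (36, 20), (36, 27), (36, 29), (36, 30), (36, 7)}
Apply σ_{E ≥ A}; surviving tuples: {(11, 20), (11, 27), (11, 29), (11, 30), (18, 22), (30, 30)}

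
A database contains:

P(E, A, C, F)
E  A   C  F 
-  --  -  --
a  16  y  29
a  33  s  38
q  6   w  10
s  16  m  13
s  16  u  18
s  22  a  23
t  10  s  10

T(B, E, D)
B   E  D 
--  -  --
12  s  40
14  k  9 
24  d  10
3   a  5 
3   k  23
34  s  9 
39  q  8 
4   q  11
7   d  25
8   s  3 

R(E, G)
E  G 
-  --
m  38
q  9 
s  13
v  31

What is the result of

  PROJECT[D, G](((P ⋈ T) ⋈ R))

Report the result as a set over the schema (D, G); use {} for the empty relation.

{(11, 9), (3, 13), (40, 13), (8, 9), (9, 13)}

Natural join on E: {(a, 16, y, 29, 3, 5), (a, 33, s, 38, 3, 5), (q, 6, w, 10, 39, 8), (q, 6, w, 10, 4, 11), (s, 16, m, 13, 12, 40), (s, 16, m, 13, 34, 9), (s, 16, m, 13, 8, 3), (s, 16, u, 18, 12, 40), (s, 16, u, 18, 34, 9), (s, 16, u, 18, 8, 3), (s, 22, a, 23, 12, 40), (s, 22, a, 23, 34, 9), (s, 22, a, 23, 8, 3)}
Natural join on E: {(q, 6, w, 10, 39, 8, 9), (q, 6, w, 10, 4, 11, 9), (s, 16, m, 13, 12, 40, 13), (s, 16, m, 13, 34, 9, 13), (s, 16, m, 13, 8, 3, 13), (s, 16, u, 18, 12, 40, 13), (s, 16, u, 18, 34, 9, 13), (s, 16, u, 18, 8, 3, 13), (s, 22, a, 23, 12, 40, 13), (s, 22, a, 23, 34, 9, 13), (s, 22, a, 23, 8, 3, 13)}
π_{D, G} gives {(11, 9), (3, 13), (40, 13), (8, 9), (9, 13)} (6 duplicate(s) eliminated).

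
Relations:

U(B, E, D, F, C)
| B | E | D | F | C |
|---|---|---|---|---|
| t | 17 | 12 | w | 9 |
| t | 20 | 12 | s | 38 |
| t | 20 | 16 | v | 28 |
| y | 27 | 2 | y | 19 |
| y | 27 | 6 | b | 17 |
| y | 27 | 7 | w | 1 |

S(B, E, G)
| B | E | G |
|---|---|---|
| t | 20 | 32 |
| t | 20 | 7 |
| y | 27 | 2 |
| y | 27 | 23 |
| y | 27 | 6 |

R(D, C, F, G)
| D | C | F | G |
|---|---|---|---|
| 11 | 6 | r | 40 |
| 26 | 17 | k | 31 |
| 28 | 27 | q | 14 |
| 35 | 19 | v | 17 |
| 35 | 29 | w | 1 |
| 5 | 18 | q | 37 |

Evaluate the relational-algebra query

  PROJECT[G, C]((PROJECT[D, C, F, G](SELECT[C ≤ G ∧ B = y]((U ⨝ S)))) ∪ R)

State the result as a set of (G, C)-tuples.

{(1, 29), (14, 27), (17, 19), (2, 1), (23, 1), (23, 17), (23, 19), (31, 17), (37, 18), (40, 6), (6, 1)}

U ⋈ S (natural join on B, E): {(t, 20, 12, s, 38, 32), (t, 20, 12, s, 38, 7), (t, 20, 16, v, 28, 32), (t, 20, 16, v, 28, 7), (y, 27, 2, y, 19, 2), (y, 27, 2, y, 19, 23), (y, 27, 2, y, 19, 6), (y, 27, 6, b, 17, 2), (y, 27, 6, b, 17, 23), (y, 27, 6, b, 17, 6), (y, 27, 7, w, 1, 2), (y, 27, 7, w, 1, 23), (y, 27, 7, w, 1, 6)}
Apply σ_{C ≤ G ∧ B = y}; surviving tuples: {(y, 27, 2, y, 19, 23), (y, 27, 6, b, 17, 23), (y, 27, 7, w, 1, 2), (y, 27, 7, w, 1, 23), (y, 27, 7, w, 1, 6)}
π_{D, C, F, G} gives {(2, 19, y, 23), (6, 17, b, 23), (7, 1, w, 2), (7, 1, w, 23), (7, 1, w, 6)}.
Taking the union: {(11, 6, r, 40), (2, 19, y, 23), (26, 17, k, 31), (28, 27, q, 14), (35, 19, v, 17), (35, 29, w, 1), (5, 18, q, 37), (6, 17, b, 23), (7, 1, w, 2), (7, 1, w, 23), (7, 1, w, 6)}
π_{G, C} gives {(1, 29), (14, 27), (17, 19), (2, 1), (23, 1), (23, 17), (23, 19), (31, 17), (37, 18), (40, 6), (6, 1)}.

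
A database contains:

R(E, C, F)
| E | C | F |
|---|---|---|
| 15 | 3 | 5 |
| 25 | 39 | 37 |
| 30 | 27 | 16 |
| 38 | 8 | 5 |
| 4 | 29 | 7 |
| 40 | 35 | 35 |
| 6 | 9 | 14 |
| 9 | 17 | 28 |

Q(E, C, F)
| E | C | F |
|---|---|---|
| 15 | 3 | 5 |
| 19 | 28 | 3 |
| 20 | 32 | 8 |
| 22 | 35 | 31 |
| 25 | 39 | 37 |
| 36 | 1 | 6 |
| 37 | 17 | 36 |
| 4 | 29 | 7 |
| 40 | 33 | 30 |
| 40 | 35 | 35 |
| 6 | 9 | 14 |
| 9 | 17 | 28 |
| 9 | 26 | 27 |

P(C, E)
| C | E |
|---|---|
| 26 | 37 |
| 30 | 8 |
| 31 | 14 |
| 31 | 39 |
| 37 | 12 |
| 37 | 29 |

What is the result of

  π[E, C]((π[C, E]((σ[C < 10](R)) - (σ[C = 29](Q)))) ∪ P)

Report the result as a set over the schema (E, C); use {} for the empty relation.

σ[C < 10]: keep tuples satisfying C < 10 → {(15, 3, 5), (38, 8, 5), (6, 9, 14)}
σ[C = 29]: keep tuples satisfying C = 29 → {(4, 29, 7)}
Taking the difference: {(15, 3, 5), (38, 8, 5), (6, 9, 14)}
π_{C, E} gives {(3, 15), (8, 38), (9, 6)}.
Taking the union: {(26, 37), (3, 15), (30, 8), (31, 14), (31, 39), (37, 12), (37, 29), (8, 38), (9, 6)}
π_{E, C} gives {(12, 37), (14, 31), (15, 3), (29, 37), (37, 26), (38, 8), (39, 31), (6, 9), (8, 30)}.

{(12, 37), (14, 31), (15, 3), (29, 37), (37, 26), (38, 8), (39, 31), (6, 9), (8, 30)}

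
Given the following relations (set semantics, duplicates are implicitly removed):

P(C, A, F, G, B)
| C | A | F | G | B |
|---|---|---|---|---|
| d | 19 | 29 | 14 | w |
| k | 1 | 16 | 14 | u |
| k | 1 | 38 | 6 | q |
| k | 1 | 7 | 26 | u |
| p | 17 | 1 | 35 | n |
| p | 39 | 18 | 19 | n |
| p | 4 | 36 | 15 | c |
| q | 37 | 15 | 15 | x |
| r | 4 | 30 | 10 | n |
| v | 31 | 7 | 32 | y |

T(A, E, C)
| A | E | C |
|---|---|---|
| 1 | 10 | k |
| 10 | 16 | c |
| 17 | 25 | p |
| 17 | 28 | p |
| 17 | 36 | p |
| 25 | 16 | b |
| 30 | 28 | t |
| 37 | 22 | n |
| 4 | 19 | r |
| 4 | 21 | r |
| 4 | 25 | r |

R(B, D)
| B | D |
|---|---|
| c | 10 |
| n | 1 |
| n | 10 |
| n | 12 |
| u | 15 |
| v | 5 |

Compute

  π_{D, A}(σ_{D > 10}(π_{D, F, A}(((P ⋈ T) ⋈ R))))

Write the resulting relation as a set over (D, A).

P ⋈ T (natural join on C, A): {(k, 1, 16, 14, u, 10), (k, 1, 38, 6, q, 10), (k, 1, 7, 26, u, 10), (p, 17, 1, 35, n, 25), (p, 17, 1, 35, n, 28), (p, 17, 1, 35, n, 36), (r, 4, 30, 10, n, 19), (r, 4, 30, 10, n, 21), (r, 4, 30, 10, n, 25)}
(P ⋈ T) ⋈ R (natural join on B): {(k, 1, 16, 14, u, 10, 15), (k, 1, 7, 26, u, 10, 15), (p, 17, 1, 35, n, 25, 1), (p, 17, 1, 35, n, 25, 10), (p, 17, 1, 35, n, 25, 12), (p, 17, 1, 35, n, 28, 1), (p, 17, 1, 35, n, 28, 10), (p, 17, 1, 35, n, 28, 12), (p, 17, 1, 35, n, 36, 1), (p, 17, 1, 35, n, 36, 10), (p, 17, 1, 35, n, 36, 12), (r, 4, 30, 10, n, 19, 1), (r, 4, 30, 10, n, 19, 10), (r, 4, 30, 10, n, 19, 12), (r, 4, 30, 10, n, 21, 1), (r, 4, 30, 10, n, 21, 10), (r, 4, 30, 10, n, 21, 12), (r, 4, 30, 10, n, 25, 1), (r, 4, 30, 10, n, 25, 10), (r, 4, 30, 10, n, 25, 12)}
Projecting to D, F, A (12 duplicate(s) eliminated): {(1, 1, 17), (1, 30, 4), (10, 1, 17), (10, 30, 4), (12, 1, 17), (12, 30, 4), (15, 16, 1), (15, 7, 1)}
σ[D > 10]: keep tuples satisfying D > 10 → {(12, 1, 17), (12, 30, 4), (15, 16, 1), (15, 7, 1)}
Projecting to D, A (1 duplicate(s) eliminated): {(12, 17), (12, 4), (15, 1)}

{(12, 17), (12, 4), (15, 1)}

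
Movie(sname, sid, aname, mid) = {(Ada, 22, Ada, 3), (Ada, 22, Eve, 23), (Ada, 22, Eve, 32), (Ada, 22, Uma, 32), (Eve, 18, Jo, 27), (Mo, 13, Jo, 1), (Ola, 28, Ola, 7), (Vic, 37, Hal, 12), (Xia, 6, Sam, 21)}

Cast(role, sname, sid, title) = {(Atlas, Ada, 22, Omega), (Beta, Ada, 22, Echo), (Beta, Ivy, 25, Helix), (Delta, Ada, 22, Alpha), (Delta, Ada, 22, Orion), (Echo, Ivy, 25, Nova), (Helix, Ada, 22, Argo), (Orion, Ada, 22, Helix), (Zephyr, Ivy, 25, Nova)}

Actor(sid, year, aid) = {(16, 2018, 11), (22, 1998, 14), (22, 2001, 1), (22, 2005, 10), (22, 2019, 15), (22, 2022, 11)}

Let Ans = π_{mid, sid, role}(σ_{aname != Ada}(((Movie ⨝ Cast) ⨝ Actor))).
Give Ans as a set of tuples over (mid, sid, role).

{(23, 22, Atlas), (23, 22, Beta), (23, 22, Delta), (23, 22, Helix), (23, 22, Orion), (32, 22, Atlas), (32, 22, Beta), (32, 22, Delta), (32, 22, Helix), (32, 22, Orion)}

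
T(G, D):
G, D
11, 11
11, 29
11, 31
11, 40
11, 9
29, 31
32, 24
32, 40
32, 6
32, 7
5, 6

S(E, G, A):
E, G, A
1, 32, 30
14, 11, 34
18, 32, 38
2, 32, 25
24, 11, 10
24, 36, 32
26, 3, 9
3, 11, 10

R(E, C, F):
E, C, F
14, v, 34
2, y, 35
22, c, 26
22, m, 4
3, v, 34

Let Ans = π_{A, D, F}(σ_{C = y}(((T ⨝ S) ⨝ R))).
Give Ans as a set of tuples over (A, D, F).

{(25, 24, 35), (25, 40, 35), (25, 6, 35), (25, 7, 35)}

Natural join on G: {(11, 11, 14, 34), (11, 11, 24, 10), (11, 11, 3, 10), (11, 29, 14, 34), (11, 29, 24, 10), (11, 29, 3, 10), (11, 31, 14, 34), (11, 31, 24, 10), (11, 31, 3, 10), (11, 40, 14, 34), (11, 40, 24, 10), (11, 40, 3, 10), (11, 9, 14, 34), (11, 9, 24, 10), (11, 9, 3, 10), (32, 24, 1, 30), (32, 24, 18, 38), (32, 24, 2, 25), (32, 40, 1, 30), (32, 40, 18, 38), (32, 40, 2, 25), (32, 6, 1, 30), (32, 6, 18, 38), (32, 6, 2, 25), (32, 7, 1, 30), (32, 7, 18, 38), (32, 7, 2, 25)}
Natural join on E: {(11, 11, 14, 34, v, 34), (11, 11, 3, 10, v, 34), (11, 29, 14, 34, v, 34), (11, 29, 3, 10, v, 34), (11, 31, 14, 34, v, 34), (11, 31, 3, 10, v, 34), (11, 40, 14, 34, v, 34), (11, 40, 3, 10, v, 34), (11, 9, 14, 34, v, 34), (11, 9, 3, 10, v, 34), (32, 24, 2, 25, y, 35), (32, 40, 2, 25, y, 35), (32, 6, 2, 25, y, 35), (32, 7, 2, 25, y, 35)}
Filtering on C = y leaves {(32, 24, 2, 25, y, 35), (32, 40, 2, 25, y, 35), (32, 6, 2, 25, y, 35), (32, 7, 2, 25, y, 35)}.
Projecting to A, D, F: {(25, 24, 35), (25, 40, 35), (25, 6, 35), (25, 7, 35)}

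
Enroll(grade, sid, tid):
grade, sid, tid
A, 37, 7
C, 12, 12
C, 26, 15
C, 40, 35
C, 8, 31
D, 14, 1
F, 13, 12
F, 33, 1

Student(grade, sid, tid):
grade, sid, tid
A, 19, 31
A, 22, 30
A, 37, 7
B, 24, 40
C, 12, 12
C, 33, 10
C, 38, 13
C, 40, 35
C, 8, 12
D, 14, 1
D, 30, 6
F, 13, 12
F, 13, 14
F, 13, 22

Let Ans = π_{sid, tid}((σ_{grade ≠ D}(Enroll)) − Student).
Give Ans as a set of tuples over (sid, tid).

{(26, 15), (33, 1), (8, 31)}

Selection grade ≠ D: {(A, 37, 7), (C, 12, 12), (C, 26, 15), (C, 40, 35), (C, 8, 31), (F, 13, 12), (F, 33, 1)}
Difference: {(A, 37, 7), (C, 12, 12), (C, 26, 15), (C, 40, 35), (C, 8, 31), (F, 13, 12), (F, 33, 1)} with {(A, 19, 31), (A, 22, 30), (A, 37, 7), (B, 24, 40), (C, 12, 12), (C, 33, 10), (C, 38, 13), (C, 40, 35), (C, 8, 12), (D, 14, 1), (D, 30, 6), (F, 13, 12), (F, 13, 14), (F, 13, 22)} → {(C, 26, 15), (C, 8, 31), (F, 33, 1)}
Projecting to sid, tid: {(26, 15), (33, 1), (8, 31)}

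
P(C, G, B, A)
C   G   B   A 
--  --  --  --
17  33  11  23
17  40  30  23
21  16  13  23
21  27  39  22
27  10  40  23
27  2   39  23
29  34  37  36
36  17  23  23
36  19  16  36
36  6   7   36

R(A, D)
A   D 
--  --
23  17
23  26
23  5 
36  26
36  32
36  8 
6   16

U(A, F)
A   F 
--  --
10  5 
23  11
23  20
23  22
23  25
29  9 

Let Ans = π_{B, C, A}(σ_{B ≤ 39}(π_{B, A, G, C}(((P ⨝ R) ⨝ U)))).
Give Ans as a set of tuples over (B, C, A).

P ⋈ R (natural join on A): {(17, 33, 11, 23, 17), (17, 33, 11, 23, 26), (17, 33, 11, 23, 5), (17, 40, 30, 23, 17), (17, 40, 30, 23, 26), (17, 40, 30, 23, 5), (21, 16, 13, 23, 17), (21, 16, 13, 23, 26), (21, 16, 13, 23, 5), (27, 10, 40, 23, 17), (27, 10, 40, 23, 26), (27, 10, 40, 23, 5), (27, 2, 39, 23, 17), (27, 2, 39, 23, 26), (27, 2, 39, 23, 5), (29, 34, 37, 36, 26), (29, 34, 37, 36, 32), (29, 34, 37, 36, 8), (36, 17, 23, 23, 17), (36, 17, 23, 23, 26), (36, 17, 23, 23, 5), (36, 19, 16, 36, 26), (36, 19, 16, 36, 32), (36, 19, 16, 36, 8), (36, 6, 7, 36, 26), (36, 6, 7, 36, 32), (36, 6, 7, 36, 8)}
(P ⨝ R) ⋈ U (natural join on A): {(17, 33, 11, 23, 17, 11), (17, 33, 11, 23, 17, 20), (17, 33, 11, 23, 17, 22), (17, 33, 11, 23, 17, 25), (17, 33, 11, 23, 26, 11), (17, 33, 11, 23, 26, 20), (17, 33, 11, 23, 26, 22), (17, 33, 11, 23, 26, 25), (17, 33, 11, 23, 5, 11), (17, 33, 11, 23, 5, 20), (17, 33, 11, 23, 5, 22), (17, 33, 11, 23, 5, 25), (17, 40, 30, 23, 17, 11), (17, 40, 30, 23, 17, 20), (17, 40, 30, 23, 17, 22), (17, 40, 30, 23, 17, 25), (17, 40, 30, 23, 26, 11), (17, 40, 30, 23, 26, 20), (17, 40, 30, 23, 26, 22), (17, 40, 30, 23, 26, 25), (17, 40, 30, 23, 5, 11), (17, 40, 30, 23, 5, 20), (17, 40, 30, 23, 5, 22), (17, 40, 30, 23, 5, 25), (21, 16, 13, 23, 17, 11), (21, 16, 13, 23, 17, 20), (21, 16, 13, 23, 17, 22), (21, 16, 13, 23, 17, 25), (21, 16, 13, 23, 26, 11), (21, 16, 13, 23, 26, 20), (21, 16, 13, 23, 26, 22), (21, 16, 13, 23, 26, 25), (21, 16, 13, 23, 5, 11), (21, 16, 13, 23, 5, 20), (21, 16, 13, 23, 5, 22), (21, 16, 13, 23, 5, 25), (27, 10, 40, 23, 17, 11), (27, 10, 40, 23, 17, 20), (27, 10, 40, 23, 17, 22), (27, 10, 40, 23, 17, 25), (27, 10, 40, 23, 26, 11), (27, 10, 40, 23, 26, 20), (27, 10, 40, 23, 26, 22), (27, 10, 40, 23, 26, 25), (27, 10, 40, 23, 5, 11), (27, 10, 40, 23, 5, 20), (27, 10, 40, 23, 5, 22), (27, 10, 40, 23, 5, 25), (27, 2, 39, 23, 17, 11), (27, 2, 39, 23, 17, 20), (27, 2, 39, 23, 17, 22), (27, 2, 39, 23, 17, 25), (27, 2, 39, 23, 26, 11), (27, 2, 39, 23, 26, 20), (27, 2, 39, 23, 26, 22), (27, 2, 39, 23, 26, 25), (27, 2, 39, 23, 5, 11), (27, 2, 39, 23, 5, 20), (27, 2, 39, 23, 5, 22), (27, 2, 39, 23, 5, 25), (36, 17, 23, 23, 17, 11), (36, 17, 23, 23, 17, 20), (36, 17, 23, 23, 17, 22), (36, 17, 23, 23, 17, 25), (36, 17, 23, 23, 26, 11), (36, 17, 23, 23, 26, 20), (36, 17, 23, 23, 26, 22), (36, 17, 23, 23, 26, 25), (36, 17, 23, 23, 5, 11), (36, 17, 23, 23, 5, 20), (36, 17, 23, 23, 5, 22), (36, 17, 23, 23, 5, 25)}
Projecting to B, A, G, C (66 duplicate(s) eliminated): {(11, 23, 33, 17), (13, 23, 16, 21), (23, 23, 17, 36), (30, 23, 40, 17), (39, 23, 2, 27), (40, 23, 10, 27)}
σ[B ≤ 39]: keep tuples satisfying B ≤ 39 → {(11, 23, 33, 17), (13, 23, 16, 21), (23, 23, 17, 36), (30, 23, 40, 17), (39, 23, 2, 27)}
Projecting to B, C, A: {(11, 17, 23), (13, 21, 23), (23, 36, 23), (30, 17, 23), (39, 27, 23)}

{(11, 17, 23), (13, 21, 23), (23, 36, 23), (30, 17, 23), (39, 27, 23)}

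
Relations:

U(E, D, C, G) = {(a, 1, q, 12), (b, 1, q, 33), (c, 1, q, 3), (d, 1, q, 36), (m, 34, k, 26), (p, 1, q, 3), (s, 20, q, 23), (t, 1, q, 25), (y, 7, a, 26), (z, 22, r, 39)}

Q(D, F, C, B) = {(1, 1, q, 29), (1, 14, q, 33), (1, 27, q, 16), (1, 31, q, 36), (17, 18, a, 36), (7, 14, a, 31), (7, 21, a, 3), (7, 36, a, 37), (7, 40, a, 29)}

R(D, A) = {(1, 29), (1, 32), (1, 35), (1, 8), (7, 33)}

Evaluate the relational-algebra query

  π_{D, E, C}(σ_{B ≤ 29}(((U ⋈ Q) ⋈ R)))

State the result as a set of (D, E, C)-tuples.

{(1, a, q), (1, b, q), (1, c, q), (1, d, q), (1, p, q), (1, t, q), (7, y, a)}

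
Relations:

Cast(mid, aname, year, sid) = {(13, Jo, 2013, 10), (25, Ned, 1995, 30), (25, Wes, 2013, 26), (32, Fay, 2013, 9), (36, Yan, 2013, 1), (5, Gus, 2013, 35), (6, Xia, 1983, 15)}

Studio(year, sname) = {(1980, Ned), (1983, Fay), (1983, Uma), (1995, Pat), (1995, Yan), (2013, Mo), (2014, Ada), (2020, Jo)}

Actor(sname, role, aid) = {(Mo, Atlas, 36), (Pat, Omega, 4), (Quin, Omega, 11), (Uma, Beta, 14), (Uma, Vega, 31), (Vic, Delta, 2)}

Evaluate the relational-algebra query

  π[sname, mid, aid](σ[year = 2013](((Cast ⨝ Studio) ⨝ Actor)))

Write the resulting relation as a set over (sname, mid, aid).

Cast ⋈ Studio (natural join on year): {(13, Jo, 2013, 10, Mo), (25, Ned, 1995, 30, Pat), (25, Ned, 1995, 30, Yan), (25, Wes, 2013, 26, Mo), (32, Fay, 2013, 9, Mo), (36, Yan, 2013, 1, Mo), (5, Gus, 2013, 35, Mo), (6, Xia, 1983, 15, Fay), (6, Xia, 1983, 15, Uma)}
(Cast ⨝ Studio) ⋈ Actor (natural join on sname): {(13, Jo, 2013, 10, Mo, Atlas, 36), (25, Ned, 1995, 30, Pat, Omega, 4), (25, Wes, 2013, 26, Mo, Atlas, 36), (32, Fay, 2013, 9, Mo, Atlas, 36), (36, Yan, 2013, 1, Mo, Atlas, 36), (5, Gus, 2013, 35, Mo, Atlas, 36), (6, Xia, 1983, 15, Uma, Beta, 14), (6, Xia, 1983, 15, Uma, Vega, 31)}
Selection year = 2013: {(13, Jo, 2013, 10, Mo, Atlas, 36), (25, Wes, 2013, 26, Mo, Atlas, 36), (32, Fay, 2013, 9, Mo, Atlas, 36), (36, Yan, 2013, 1, Mo, Atlas, 36), (5, Gus, 2013, 35, Mo, Atlas, 36)}
π[sname, mid, aid]: project onto (sname, mid, aid) → {(Mo, 13, 36), (Mo, 25, 36), (Mo, 32, 36), (Mo, 36, 36), (Mo, 5, 36)}

{(Mo, 13, 36), (Mo, 25, 36), (Mo, 32, 36), (Mo, 36, 36), (Mo, 5, 36)}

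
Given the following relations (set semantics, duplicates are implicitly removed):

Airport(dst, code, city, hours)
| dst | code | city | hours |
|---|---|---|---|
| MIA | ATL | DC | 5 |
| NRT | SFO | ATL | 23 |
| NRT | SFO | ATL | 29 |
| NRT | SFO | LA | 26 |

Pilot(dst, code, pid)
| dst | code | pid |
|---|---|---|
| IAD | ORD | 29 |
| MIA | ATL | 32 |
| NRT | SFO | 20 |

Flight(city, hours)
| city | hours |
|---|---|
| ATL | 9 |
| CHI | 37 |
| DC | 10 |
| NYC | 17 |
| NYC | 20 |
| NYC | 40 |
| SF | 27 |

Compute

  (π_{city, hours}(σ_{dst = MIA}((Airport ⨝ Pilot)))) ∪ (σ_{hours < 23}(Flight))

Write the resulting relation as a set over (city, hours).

{(ATL, 9), (DC, 10), (DC, 5), (NYC, 17), (NYC, 20)}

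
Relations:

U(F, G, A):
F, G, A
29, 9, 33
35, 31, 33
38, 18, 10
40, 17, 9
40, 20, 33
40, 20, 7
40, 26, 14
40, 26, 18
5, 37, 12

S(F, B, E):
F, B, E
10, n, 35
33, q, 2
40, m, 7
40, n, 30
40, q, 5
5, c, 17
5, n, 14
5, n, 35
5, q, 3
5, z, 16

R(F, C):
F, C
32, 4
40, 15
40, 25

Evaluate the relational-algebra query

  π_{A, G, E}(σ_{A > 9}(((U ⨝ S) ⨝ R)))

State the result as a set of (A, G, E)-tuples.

{(14, 26, 30), (14, 26, 5), (14, 26, 7), (18, 26, 30), (18, 26, 5), (18, 26, 7), (33, 20, 30), (33, 20, 5), (33, 20, 7)}

Joining U and S on F yields {(40, 17, 9, m, 7), (40, 17, 9, n, 30), (40, 17, 9, q, 5), (40, 20, 33, m, 7), (40, 20, 33, n, 30), (40, 20, 33, q, 5), (40, 20, 7, m, 7), (40, 20, 7, n, 30), (40, 20, 7, q, 5), (40, 26, 14, m, 7), (40, 26, 14, n, 30), (40, 26, 14, q, 5), (40, 26, 18, m, 7), (40, 26, 18, n, 30), (40, 26, 18, q, 5), (5, 37, 12, c, 17), (5, 37, 12, n, 14), (5, 37, 12, n, 35), (5, 37, 12, q, 3), (5, 37, 12, z, 16)}.
Joining (U ⨝ S) and R on F yields {(40, 17, 9, m, 7, 15), (40, 17, 9, m, 7, 25), (40, 17, 9, n, 30, 15), (40, 17, 9, n, 30, 25), (40, 17, 9, q, 5, 15), (40, 17, 9, q, 5, 25), (40, 20, 33, m, 7, 15), (40, 20, 33, m, 7, 25), (40, 20, 33, n, 30, 15), (40, 20, 33, n, 30, 25), (40, 20, 33, q, 5, 15), (40, 20, 33, q, 5, 25), (40, 20, 7, m, 7, 15), (40, 20, 7, m, 7, 25), (40, 20, 7, n, 30, 15), (40, 20, 7, n, 30, 25), (40, 20, 7, q, 5, 15), (40, 20, 7, q, 5, 25), (40, 26, 14, m, 7, 15), (40, 26, 14, m, 7, 25), (40, 26, 14, n, 30, 15), (40, 26, 14, n, 30, 25), (40, 26, 14, q, 5, 15), (40, 26, 14, q, 5, 25), (40, 26, 18, m, 7, 15), (40, 26, 18, m, 7, 25), (40, 26, 18, n, 30, 15), (40, 26, 18, n, 30, 25), (40, 26, 18, q, 5, 15), (40, 26, 18, q, 5, 25)}.
Apply σ_{A > 9}; surviving tuples: {(40, 20, 33, m, 7, 15), (40, 20, 33, m, 7, 25), (40, 20, 33, n, 30, 15), (40, 20, 33, n, 30, 25), (40, 20, 33, q, 5, 15), (40, 20, 33, q, 5, 25), (40, 26, 14, m, 7, 15), (40, 26, 14, m, 7, 25), (40, 26, 14, n, 30, 15), (40, 26, 14, n, 30, 25), (40, 26, 14, q, 5, 15), (40, 26, 14, q, 5, 25), (40, 26, 18, m, 7, 15), (40, 26, 18, m, 7, 25), (40, 26, 18, n, 30, 15), (40, 26, 18, n, 30, 25), (40, 26, 18, q, 5, 15), (40, 26, 18, q, 5, 25)}
π_{A, G, E} gives {(14, 26, 30), (14, 26, 5), (14, 26, 7), (18, 26, 30), (18, 26, 5), (18, 26, 7), (33, 20, 30), (33, 20, 5), (33, 20, 7)} (9 duplicate(s) eliminated).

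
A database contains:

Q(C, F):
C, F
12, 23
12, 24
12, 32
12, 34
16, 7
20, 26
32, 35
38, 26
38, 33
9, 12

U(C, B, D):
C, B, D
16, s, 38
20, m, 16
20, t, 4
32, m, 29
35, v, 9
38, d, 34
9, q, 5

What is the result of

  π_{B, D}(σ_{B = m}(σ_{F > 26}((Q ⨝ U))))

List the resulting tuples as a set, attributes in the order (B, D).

{(m, 29)}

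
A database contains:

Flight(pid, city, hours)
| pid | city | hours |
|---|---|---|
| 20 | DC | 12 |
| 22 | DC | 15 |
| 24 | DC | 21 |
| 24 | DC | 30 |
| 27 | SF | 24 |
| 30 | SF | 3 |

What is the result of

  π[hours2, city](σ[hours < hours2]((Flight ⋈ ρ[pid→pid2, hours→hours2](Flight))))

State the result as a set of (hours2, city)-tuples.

ρ[pid→pid2, hours→hours2]: schema becomes (pid2, city, hours2); tuples unchanged.
Natural join on city: {(20, DC, 12, 20, 12), (20, DC, 12, 22, 15), (20, DC, 12, 24, 21), (20, DC, 12, 24, 30), (22, DC, 15, 20, 12), (22, DC, 15, 22, 15), (22, DC, 15, 24, 21), (22, DC, 15, 24, 30), (24, DC, 21, 20, 12), (24, DC, 21, 22, 15), (24, DC, 21, 24, 21), (24, DC, 21, 24, 30), (24, DC, 30, 20, 12), (24, DC, 30, 22, 15), (24, DC, 30, 24, 21), (24, DC, 30, 24, 30), (27, SF, 24, 27, 24), (27, SF, 24, 30, 3), (30, SF, 3, 27, 24), (30, SF, 3, 30, 3)}
Apply σ_{hours < hours2}; surviving tuples: {(20, DC, 12, 22, 15), (20, DC, 12, 24, 21), (20, DC, 12, 24, 30), (22, DC, 15, 24, 21), (22, DC, 15, 24, 30), (24, DC, 21, 24, 30), (30, SF, 3, 27, 24)}
Keep only column(s) hours2, city (3 duplicate(s) eliminated): {(15, DC), (21, DC), (24, SF), (30, DC)}

{(15, DC), (21, DC), (24, SF), (30, DC)}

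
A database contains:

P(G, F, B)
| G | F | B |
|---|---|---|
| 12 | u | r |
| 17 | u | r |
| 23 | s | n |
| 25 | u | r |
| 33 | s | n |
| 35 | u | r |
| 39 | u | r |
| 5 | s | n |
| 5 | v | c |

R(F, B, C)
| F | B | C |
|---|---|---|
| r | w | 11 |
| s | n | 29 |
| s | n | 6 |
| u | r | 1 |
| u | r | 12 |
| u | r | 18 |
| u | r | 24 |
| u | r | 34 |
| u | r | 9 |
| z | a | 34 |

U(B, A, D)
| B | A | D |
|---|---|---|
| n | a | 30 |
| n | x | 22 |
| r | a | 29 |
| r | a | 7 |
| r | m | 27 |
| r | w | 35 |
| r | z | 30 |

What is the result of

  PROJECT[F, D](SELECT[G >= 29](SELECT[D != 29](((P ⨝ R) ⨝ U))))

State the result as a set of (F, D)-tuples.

{(s, 22), (s, 30), (u, 27), (u, 30), (u, 35), (u, 7)}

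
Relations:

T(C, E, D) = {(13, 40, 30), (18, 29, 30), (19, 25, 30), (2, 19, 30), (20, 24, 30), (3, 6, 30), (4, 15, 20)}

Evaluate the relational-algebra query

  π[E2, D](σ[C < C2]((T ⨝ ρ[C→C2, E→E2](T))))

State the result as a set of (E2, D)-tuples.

{(24, 30), (25, 30), (29, 30), (40, 30), (6, 30)}

ρ[C→C2, E→E2]: schema becomes (C2, E2, D); tuples unchanged.
Natural join on D: {(13, 40, 30, 13, 40), (13, 40, 30, 18, 29), (13, 40, 30, 19, 25), (13, 40, 30, 2, 19), (13, 40, 30, 20, 24), (13, 40, 30, 3, 6), (18, 29, 30, 13, 40), (18, 29, 30, 18, 29), (18, 29, 30, 19, 25), (18, 29, 30, 2, 19), (18, 29, 30, 20, 24), (18, 29, 30, 3, 6), (19, 25, 30, 13, 40), (19, 25, 30, 18, 29), (19, 25, 30, 19, 25), (19, 25, 30, 2, 19), (19, 25, 30, 20, 24), (19, 25, 30, 3, 6), (2, 19, 30, 13, 40), (2, 19, 30, 18, 29), (2, 19, 30, 19, 25), (2, 19, 30, 2, 19), (2, 19, 30, 20, 24), (2, 19, 30, 3, 6), (20, 24, 30, 13, 40), (20, 24, 30, 18, 29), (20, 24, 30, 19, 25), (20, 24, 30, 2, 19), (20, 24, 30, 20, 24), (20, 24, 30, 3, 6), (3, 6, 30, 13, 40), (3, 6, 30, 18, 29), (3, 6, 30, 19, 25), (3, 6, 30, 2, 19), (3, 6, 30, 20, 24), (3, 6, 30, 3, 6), (4, 15, 20, 4, 15)}
Selection C < C2: {(13, 40, 30, 18, 29), (13, 40, 30, 19, 25), (13, 40, 30, 20, 24), (18, 29, 30, 19, 25), (18, 29, 30, 20, 24), (19, 25, 30, 20, 24), (2, 19, 30, 13, 40), (2, 19, 30, 18, 29), (2, 19, 30, 19, 25), (2, 19, 30, 20, 24), (2, 19, 30, 3, 6), (3, 6, 30, 13, 40), (3, 6, 30, 18, 29), (3, 6, 30, 19, 25), (3, 6, 30, 20, 24)}
Projecting to E2, D (10 duplicate(s) eliminated): {(24, 30), (25, 30), (29, 30), (40, 30), (6, 30)}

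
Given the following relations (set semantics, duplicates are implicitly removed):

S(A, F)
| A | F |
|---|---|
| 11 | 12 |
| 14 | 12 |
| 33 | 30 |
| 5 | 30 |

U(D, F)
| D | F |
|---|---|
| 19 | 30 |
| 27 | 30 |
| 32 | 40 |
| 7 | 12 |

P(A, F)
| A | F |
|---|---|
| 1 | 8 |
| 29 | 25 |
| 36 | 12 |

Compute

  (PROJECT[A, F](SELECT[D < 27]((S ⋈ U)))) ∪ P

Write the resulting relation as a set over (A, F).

{(1, 8), (11, 12), (14, 12), (29, 25), (33, 30), (36, 12), (5, 30)}

Natural join on F: {(11, 12, 7), (14, 12, 7), (33, 30, 19), (33, 30, 27), (5, 30, 19), (5, 30, 27)}
Selection D < 27: {(11, 12, 7), (14, 12, 7), (33, 30, 19), (5, 30, 19)}
π[A, F]: project onto (A, F) → {(11, 12), (14, 12), (33, 30), (5, 30)}
Taking the union: {(1, 8), (11, 12), (14, 12), (29, 25), (33, 30), (36, 12), (5, 30)}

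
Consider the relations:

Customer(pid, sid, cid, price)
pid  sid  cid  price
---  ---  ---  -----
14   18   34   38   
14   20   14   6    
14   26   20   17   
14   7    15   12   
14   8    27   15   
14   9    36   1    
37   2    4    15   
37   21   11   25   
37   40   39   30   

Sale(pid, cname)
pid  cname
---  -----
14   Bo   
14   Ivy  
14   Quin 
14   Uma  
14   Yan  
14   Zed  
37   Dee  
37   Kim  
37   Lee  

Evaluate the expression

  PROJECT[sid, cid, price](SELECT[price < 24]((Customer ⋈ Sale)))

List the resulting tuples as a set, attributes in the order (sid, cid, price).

{(2, 4, 15), (20, 14, 6), (26, 20, 17), (7, 15, 12), (8, 27, 15), (9, 36, 1)}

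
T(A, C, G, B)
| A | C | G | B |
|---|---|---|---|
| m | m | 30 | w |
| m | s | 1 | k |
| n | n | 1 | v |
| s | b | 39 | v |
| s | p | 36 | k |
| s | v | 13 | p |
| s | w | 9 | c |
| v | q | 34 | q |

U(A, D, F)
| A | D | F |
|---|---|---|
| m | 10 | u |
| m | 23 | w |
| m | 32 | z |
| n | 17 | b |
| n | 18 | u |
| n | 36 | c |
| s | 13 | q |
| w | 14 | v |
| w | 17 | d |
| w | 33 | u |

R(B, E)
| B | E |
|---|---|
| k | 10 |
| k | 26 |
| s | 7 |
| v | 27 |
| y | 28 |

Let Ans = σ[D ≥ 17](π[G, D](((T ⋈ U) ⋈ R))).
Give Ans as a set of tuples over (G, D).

Joining T and U on A yields {(m, m, 30, w, 10, u), (m, m, 30, w, 23, w), (m, m, 30, w, 32, z), (m, s, 1, k, 10, u), (m, s, 1, k, 23, w), (m, s, 1, k, 32, z), (n, n, 1, v, 17, b), (n, n, 1, v, 18, u), (n, n, 1, v, 36, c), (s, b, 39, v, 13, q), (s, p, 36, k, 13, q), (s, v, 13, p, 13, q), (s, w, 9, c, 13, q)}.
Joining (T ⋈ U) and R on B yields {(m, s, 1, k, 10, u, 10), (m, s, 1, k, 10, u, 26), (m, s, 1, k, 23, w, 10), (m, s, 1, k, 23, w, 26), (m, s, 1, k, 32, z, 10), (m, s, 1, k, 32, z, 26), (n, n, 1, v, 17, b, 27), (n, n, 1, v, 18, u, 27), (n, n, 1, v, 36, c, 27), (s, b, 39, v, 13, q, 27), (s, p, 36, k, 13, q, 10), (s, p, 36, k, 13, q, 26)}.
Projecting to G, D (4 duplicate(s) eliminated): {(1, 10), (1, 17), (1, 18), (1, 23), (1, 32), (1, 36), (36, 13), (39, 13)}
σ[D ≥ 17]: keep tuples satisfying D ≥ 17 → {(1, 17), (1, 18), (1, 23), (1, 32), (1, 36)}

{(1, 17), (1, 18), (1, 23), (1, 32), (1, 36)}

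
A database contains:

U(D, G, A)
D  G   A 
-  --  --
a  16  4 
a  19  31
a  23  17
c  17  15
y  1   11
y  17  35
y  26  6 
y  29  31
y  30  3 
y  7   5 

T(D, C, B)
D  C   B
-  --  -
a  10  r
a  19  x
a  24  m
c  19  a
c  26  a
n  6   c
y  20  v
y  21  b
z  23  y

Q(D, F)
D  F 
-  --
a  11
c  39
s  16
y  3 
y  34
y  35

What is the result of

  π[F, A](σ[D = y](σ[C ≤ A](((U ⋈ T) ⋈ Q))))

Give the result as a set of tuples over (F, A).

{(3, 31), (3, 35), (34, 31), (34, 35), (35, 31), (35, 35)}

Joining U and T on D yields {(a, 16, 4, 10, r), (a, 16, 4, 19, x), (a, 16, 4, 24, m), (a, 19, 31, 10, r), (a, 19, 31, 19, x), (a, 19, 31, 24, m), (a, 23, 17, 10, r), (a, 23, 17, 19, x), (a, 23, 17, 24, m), (c, 17, 15, 19, a), (c, 17, 15, 26, a), (y, 1, 11, 20, v), (y, 1, 11, 21, b), (y, 17, 35, 20, v), (y, 17, 35, 21, b), (y, 26, 6, 20, v), (y, 26, 6, 21, b), (y, 29, 31, 20, v), (y, 29, 31, 21, b), (y, 30, 3, 20, v), (y, 30, 3, 21, b), (y, 7, 5, 20, v), (y, 7, 5, 21, b)}.
Joining (U ⋈ T) and Q on D yields {(a, 16, 4, 10, r, 11), (a, 16, 4, 19, x, 11), (a, 16, 4, 24, m, 11), (a, 19, 31, 10, r, 11), (a, 19, 31, 19, x, 11), (a, 19, 31, 24, m, 11), (a, 23, 17, 10, r, 11), (a, 23, 17, 19, x, 11), (a, 23, 17, 24, m, 11), (c, 17, 15, 19, a, 39), (c, 17, 15, 26, a, 39), (y, 1, 11, 20, v, 3), (y, 1, 11, 20, v, 34), (y, 1, 11, 20, v, 35), (y, 1, 11, 21, b, 3), (y, 1, 11, 21, b, 34), (y, 1, 11, 21, b, 35), (y, 17, 35, 20, v, 3), (y, 17, 35, 20, v, 34), (y, 17, 35, 20, v, 35), (y, 17, 35, 21, b, 3), (y, 17, 35, 21, b, 34), (y, 17, 35, 21, b, 35), (y, 26, 6, 20, v, 3), (y, 26, 6, 20, v, 34), (y, 26, 6, 20, v, 35), (y, 26, 6, 21, b, 3), (y, 26, 6, 21, b, 34), (y, 26, 6, 21, b, 35), (y, 29, 31, 20, v, 3), (y, 29, 31, 20, v, 34), (y, 29, 31, 20, v, 35), (y, 29, 31, 21, b, 3), (y, 29, 31, 21, b, 34), (y, 29, 31, 21, b, 35), (y, 30, 3, 20, v, 3), (y, 30, 3, 20, v, 34), (y, 30, 3, 20, v, 35), (y, 30, 3, 21, b, 3), (y, 30, 3, 21, b, 34), (y, 30, 3, 21, b, 35), (y, 7, 5, 20, v, 3), (y, 7, 5, 20, v, 34), (y, 7, 5, 20, v, 35), (y, 7, 5, 21, b, 3), (y, 7, 5, 21, b, 34), (y, 7, 5, 21, b, 35)}.
Apply σ_{C ≤ A}; surviving tuples: {(a, 19, 31, 10, r, 11), (a, 19, 31, 19, x, 11), (a, 19, 31, 24, m, 11), (a, 23, 17, 10, r, 11), (y, 17, 35, 20, v, 3), (y, 17, 35, 20, v, 34), (y, 17, 35, 20, v, 35), (y, 17, 35, 21, b, 3), (y, 17, 35, 21, b, 34), (y, 17, 35, 21, b, 35), (y, 29, 31, 20, v, 3), (y, 29, 31, 20, v, 34), (y, 29, 31, 20, v, 35), (y, 29, 31, 21, b, 3), (y, 29, 31, 21, b, 34), (y, 29, 31, 21, b, 35)}
Apply σ_{D = y}; surviving tuples: {(y, 17, 35, 20, v, 3), (y, 17, 35, 20, v, 34), (y, 17, 35, 20, v, 35), (y, 17, 35, 21, b, 3), (y, 17, 35, 21, b, 34), (y, 17, 35, 21, b, 35), (y, 29, 31, 20, v, 3), (y, 29, 31, 20, v, 34), (y, 29, 31, 20, v, 35), (y, 29, 31, 21, b, 3), (y, 29, 31, 21, b, 34), (y, 29, 31, 21, b, 35)}
Keep only column(s) F, A (6 duplicate(s) eliminated): {(3, 31), (3, 35), (34, 31), (34, 35), (35, 31), (35, 35)}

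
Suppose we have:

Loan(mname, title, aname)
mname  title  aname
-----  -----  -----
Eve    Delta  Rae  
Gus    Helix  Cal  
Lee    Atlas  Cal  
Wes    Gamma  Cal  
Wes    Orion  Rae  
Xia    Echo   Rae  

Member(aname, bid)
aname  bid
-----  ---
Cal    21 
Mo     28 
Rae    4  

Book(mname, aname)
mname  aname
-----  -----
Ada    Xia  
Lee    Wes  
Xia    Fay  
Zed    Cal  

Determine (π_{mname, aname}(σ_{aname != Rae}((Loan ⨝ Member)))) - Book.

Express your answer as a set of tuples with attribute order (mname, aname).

Joining Loan and Member on aname yields {(Eve, Delta, Rae, 4), (Gus, Helix, Cal, 21), (Lee, Atlas, Cal, 21), (Wes, Gamma, Cal, 21), (Wes, Orion, Rae, 4), (Xia, Echo, Rae, 4)}.
Filtering on aname != Rae leaves {(Gus, Helix, Cal, 21), (Lee, Atlas, Cal, 21), (Wes, Gamma, Cal, 21)}.
Projecting to mname, aname: {(Gus, Cal), (Lee, Cal), (Wes, Cal)}
Taking the difference: {(Gus, Cal), (Lee, Cal), (Wes, Cal)}

{(Gus, Cal), (Lee, Cal), (Wes, Cal)}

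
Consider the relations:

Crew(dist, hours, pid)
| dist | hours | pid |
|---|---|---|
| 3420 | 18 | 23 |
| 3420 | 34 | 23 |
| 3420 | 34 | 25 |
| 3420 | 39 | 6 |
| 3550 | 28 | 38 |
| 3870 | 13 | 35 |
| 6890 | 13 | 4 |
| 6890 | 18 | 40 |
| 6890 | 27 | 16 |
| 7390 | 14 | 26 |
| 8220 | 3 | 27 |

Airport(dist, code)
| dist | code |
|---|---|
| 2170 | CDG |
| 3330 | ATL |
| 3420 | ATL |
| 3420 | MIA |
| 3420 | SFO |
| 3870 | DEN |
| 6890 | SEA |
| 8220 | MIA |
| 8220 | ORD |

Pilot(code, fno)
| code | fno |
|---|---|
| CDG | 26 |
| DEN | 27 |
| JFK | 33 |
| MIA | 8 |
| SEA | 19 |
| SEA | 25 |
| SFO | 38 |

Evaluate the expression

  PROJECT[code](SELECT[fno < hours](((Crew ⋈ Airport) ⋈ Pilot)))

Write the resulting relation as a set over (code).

{MIA, SEA, SFO}

Natural join on dist: {(3420, 18, 23, ATL), (3420, 18, 23, MIA), (3420, 18, 23, SFO), (3420, 34, 23, ATL), (3420, 34, 23, MIA), (3420, 34, 23, SFO), (3420, 34, 25, ATL), (3420, 34, 25, MIA), (3420, 34, 25, SFO), (3420, 39, 6, ATL), (3420, 39, 6, MIA), (3420, 39, 6, SFO), (3870, 13, 35, DEN), (6890, 13, 4, SEA), (6890, 18, 40, SEA), (6890, 27, 16, SEA), (8220, 3, 27, MIA), (8220, 3, 27, ORD)}
Natural join on code: {(3420, 18, 23, MIA, 8), (3420, 18, 23, SFO, 38), (3420, 34, 23, MIA, 8), (3420, 34, 23, SFO, 38), (3420, 34, 25, MIA, 8), (3420, 34, 25, SFO, 38), (3420, 39, 6, MIA, 8), (3420, 39, 6, SFO, 38), (3870, 13, 35, DEN, 27), (6890, 13, 4, SEA, 19), (6890, 13, 4, SEA, 25), (6890, 18, 40, SEA, 19), (6890, 18, 40, SEA, 25), (6890, 27, 16, SEA, 19), (6890, 27, 16, SEA, 25), (8220, 3, 27, MIA, 8)}
σ[fno < hours]: keep tuples satisfying fno < hours → {(3420, 18, 23, MIA, 8), (3420, 34, 23, MIA, 8), (3420, 34, 25, MIA, 8), (3420, 39, 6, MIA, 8), (3420, 39, 6, SFO, 38), (6890, 27, 16, SEA, 19), (6890, 27, 16, SEA, 25)}
Projecting to code (4 duplicate(s) eliminated): {MIA, SEA, SFO}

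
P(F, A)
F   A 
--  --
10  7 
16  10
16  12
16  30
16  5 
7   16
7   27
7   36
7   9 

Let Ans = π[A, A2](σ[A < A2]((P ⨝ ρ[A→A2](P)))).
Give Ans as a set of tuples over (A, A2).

{(10, 12), (10, 30), (12, 30), (16, 27), (16, 36), (27, 36), (5, 10), (5, 12), (5, 30), (9, 16), (9, 27), (9, 36)}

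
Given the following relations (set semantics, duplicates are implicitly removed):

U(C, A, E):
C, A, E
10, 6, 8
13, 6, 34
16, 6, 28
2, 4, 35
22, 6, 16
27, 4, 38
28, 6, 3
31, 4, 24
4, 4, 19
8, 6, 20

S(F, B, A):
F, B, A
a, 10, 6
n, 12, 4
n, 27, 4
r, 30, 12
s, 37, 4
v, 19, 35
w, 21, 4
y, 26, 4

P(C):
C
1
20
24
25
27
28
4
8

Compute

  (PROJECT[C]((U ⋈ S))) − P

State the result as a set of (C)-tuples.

{10, 13, 16, 2, 22, 31}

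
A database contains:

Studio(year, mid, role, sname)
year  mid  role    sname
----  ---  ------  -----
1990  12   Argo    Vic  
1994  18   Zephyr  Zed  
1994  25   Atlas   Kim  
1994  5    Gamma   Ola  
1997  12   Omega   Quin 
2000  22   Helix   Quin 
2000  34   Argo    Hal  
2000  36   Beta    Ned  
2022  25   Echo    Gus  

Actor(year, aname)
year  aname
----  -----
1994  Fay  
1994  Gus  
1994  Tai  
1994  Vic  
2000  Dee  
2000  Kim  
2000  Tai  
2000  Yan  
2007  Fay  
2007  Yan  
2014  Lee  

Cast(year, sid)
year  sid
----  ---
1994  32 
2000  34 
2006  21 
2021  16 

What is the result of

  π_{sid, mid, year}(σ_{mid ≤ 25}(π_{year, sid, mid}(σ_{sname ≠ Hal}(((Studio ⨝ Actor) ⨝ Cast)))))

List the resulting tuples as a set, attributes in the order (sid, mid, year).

Natural join on year: {(1994, 18, Zephyr, Zed, Fay), (1994, 18, Zephyr, Zed, Gus), (1994, 18, Zephyr, Zed, Tai), (1994, 18, Zephyr, Zed, Vic), (1994, 25, Atlas, Kim, Fay), (1994, 25, Atlas, Kim, Gus), (1994, 25, Atlas, Kim, Tai), (1994, 25, Atlas, Kim, Vic), (1994, 5, Gamma, Ola, Fay), (1994, 5, Gamma, Ola, Gus), (1994, 5, Gamma, Ola, Tai), (1994, 5, Gamma, Ola, Vic), (2000, 22, Helix, Quin, Dee), (2000, 22, Helix, Quin, Kim), (2000, 22, Helix, Quin, Tai), (2000, 22, Helix, Quin, Yan), (2000, 34, Argo, Hal, Dee), (2000, 34, Argo, Hal, Kim), (2000, 34, Argo, Hal, Tai), (2000, 34, Argo, Hal, Yan), (2000, 36, Beta, Ned, Dee), (2000, 36, Beta, Ned, Kim), (2000, 36, Beta, Ned, Tai), (2000, 36, Beta, Ned, Yan)}
Natural join on year: {(1994, 18, Zephyr, Zed, Fay, 32), (1994, 18, Zephyr, Zed, Gus, 32), (1994, 18, Zephyr, Zed, Tai, 32), (1994, 18, Zephyr, Zed, Vic, 32), (1994, 25, Atlas, Kim, Fay, 32), (1994, 25, Atlas, Kim, Gus, 32), (1994, 25, Atlas, Kim, Tai, 32), (1994, 25, Atlas, Kim, Vic, 32), (1994, 5, Gamma, Ola, Fay, 32), (1994, 5, Gamma, Ola, Gus, 32), (1994, 5, Gamma, Ola, Tai, 32), (1994, 5, Gamma, Ola, Vic, 32), (2000, 22, Helix, Quin, Dee, 34), (2000, 22, Helix, Quin, Kim, 34), (2000, 22, Helix, Quin, Tai, 34), (2000, 22, Helix, Quin, Yan, 34), (2000, 34, Argo, Hal, Dee, 34), (2000, 34, Argo, Hal, Kim, 34), (2000, 34, Argo, Hal, Tai, 34), (2000, 34, Argo, Hal, Yan, 34), (2000, 36, Beta, Ned, Dee, 34), (2000, 36, Beta, Ned, Kim, 34), (2000, 36, Beta, Ned, Tai, 34), (2000, 36, Beta, Ned, Yan, 34)}
Apply σ_{sname ≠ Hal}; surviving tuples: {(1994, 18, Zephyr, Zed, Fay, 32), (1994, 18, Zephyr, Zed, Gus, 32), (1994, 18, Zephyr, Zed, Tai, 32), (1994, 18, Zephyr, Zed, Vic, 32), (1994, 25, Atlas, Kim, Fay, 32), (1994, 25, Atlas, Kim, Gus, 32), (1994, 25, Atlas, Kim, Tai, 32), (1994, 25, Atlas, Kim, Vic, 32), (1994, 5, Gamma, Ola, Fay, 32), (1994, 5, Gamma, Ola, Gus, 32), (1994, 5, Gamma, Ola, Tai, 32), (1994, 5, Gamma, Ola, Vic, 32), (2000, 22, Helix, Quin, Dee, 34), (2000, 22, Helix, Quin, Kim, 34), (2000, 22, Helix, Quin, Tai, 34), (2000, 22, Helix, Quin, Yan, 34), (2000, 36, Beta, Ned, Dee, 34), (2000, 36, Beta, Ned, Kim, 34), (2000, 36, Beta, Ned, Tai, 34), (2000, 36, Beta, Ned, Yan, 34)}
Keep only column(s) year, sid, mid (15 duplicate(s) eliminated): {(1994, 32, 18), (1994, 32, 25), (1994, 32, 5), (2000, 34, 22), (2000, 34, 36)}
Apply σ_{mid ≤ 25}; surviving tuples: {(1994, 32, 18), (1994, 32, 25), (1994, 32, 5), (2000, 34, 22)}
Keep only column(s) sid, mid, year: {(32, 18, 1994), (32, 25, 1994), (32, 5, 1994), (34, 22, 2000)}

{(32, 18, 1994), (32, 25, 1994), (32, 5, 1994), (34, 22, 2000)}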